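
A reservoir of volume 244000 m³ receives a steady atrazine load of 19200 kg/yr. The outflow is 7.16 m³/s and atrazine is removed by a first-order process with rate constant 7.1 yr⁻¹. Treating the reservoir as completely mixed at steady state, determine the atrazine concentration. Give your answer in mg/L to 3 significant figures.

Outflow Q = 7.16 m³/s × 3.156e+07 s/yr = 2.26e+08 m³/yr.
Steady-state CSTR mass balance: W = Q·C + k·V·C, so C = W/(Q + kV).
Q + kV = 2.26e+08 + 7.1·244000 = 2.277e+08 m³/yr.
C = 19200/2.277e+08 = 8.433e-05 kg/m³ = 0.08433 mg/L.

0.0843 mg/L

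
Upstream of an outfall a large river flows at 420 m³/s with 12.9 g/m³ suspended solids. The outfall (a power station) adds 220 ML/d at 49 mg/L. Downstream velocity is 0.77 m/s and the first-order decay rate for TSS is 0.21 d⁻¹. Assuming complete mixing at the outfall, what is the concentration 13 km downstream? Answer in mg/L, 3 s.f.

12.6 mg/L

220 ML/d = 2.546 m³/s.
After complete mixing, C₀ = (2.546·49 + 420·12.9) / 422.5 = 13.12 mg/L.
Travel time t = 1.3e+04 m / 0.77 m/s = 1.688e+04 s = 0.1954 d.
C = 13.12·exp(−0.21·0.1954) = 13.12·0.9598 = 12.59 mg/L.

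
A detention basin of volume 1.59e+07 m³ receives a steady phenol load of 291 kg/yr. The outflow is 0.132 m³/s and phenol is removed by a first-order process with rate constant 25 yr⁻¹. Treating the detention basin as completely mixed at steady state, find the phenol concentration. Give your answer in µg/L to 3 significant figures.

0.724 µg/L

Outflow Q = 0.132 m³/s × 3.156e+07 s/yr = 4.166e+06 m³/yr.
Steady-state CSTR mass balance: W = Q·C + k·V·C, so C = W/(Q + kV).
Q + kV = 4.166e+06 + 25·1.59e+07 = 4.017e+08 m³/yr.
C = 291/4.017e+08 = 7.245e-07 kg/m³ = 0.0007245 mg/L = 0.7245 µg/L.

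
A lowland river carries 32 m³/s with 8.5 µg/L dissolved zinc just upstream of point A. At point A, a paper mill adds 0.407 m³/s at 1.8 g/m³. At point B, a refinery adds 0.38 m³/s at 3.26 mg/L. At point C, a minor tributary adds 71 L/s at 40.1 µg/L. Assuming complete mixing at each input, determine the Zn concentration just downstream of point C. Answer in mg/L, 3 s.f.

8.5 µg/L = 0.0085 mg/L.
After input A: C = (32·0.0085 + 0.407·1.8) / 32.41 = 0.031 mg/L.
After input B: C = (32.41·0.031 + 0.38·3.26) / 32.79 = 0.06842 mg/L.
71 L/s = 0.071 m³/s.
40.1 µg/L = 0.0401 mg/L.
After input C: C = (32.79·0.06842 + 0.071·0.0401) / 32.86 = 0.06836 mg/L.

0.0684 mg/L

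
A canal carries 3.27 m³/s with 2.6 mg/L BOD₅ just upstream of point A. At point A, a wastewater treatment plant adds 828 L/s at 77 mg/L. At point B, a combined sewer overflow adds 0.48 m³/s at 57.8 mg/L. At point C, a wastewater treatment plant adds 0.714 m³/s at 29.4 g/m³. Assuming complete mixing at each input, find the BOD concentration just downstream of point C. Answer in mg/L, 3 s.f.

828 L/s = 0.828 m³/s.
After input A: C = (3.27·2.6 + 0.828·77) / 4.098 = 17.63 mg/L.
After input B: C = (4.098·17.63 + 0.48·57.8) / 4.578 = 21.84 mg/L.
After input C: C = (4.578·21.84 + 0.714·29.4) / 5.292 = 22.86 mg/L.

22.9 mg/L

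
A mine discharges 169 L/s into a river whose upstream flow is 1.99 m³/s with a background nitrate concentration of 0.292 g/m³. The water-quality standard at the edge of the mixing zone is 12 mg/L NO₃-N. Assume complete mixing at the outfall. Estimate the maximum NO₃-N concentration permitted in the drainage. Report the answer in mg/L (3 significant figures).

169 L/s = 0.169 m³/s.
Mass balance: 12·2.159 = 0.169·Cₑ + 1.99·0.292.
Cₑ = (25.91 − 0.5811) / 0.169 = 149.9 mg/L.

150 mg/L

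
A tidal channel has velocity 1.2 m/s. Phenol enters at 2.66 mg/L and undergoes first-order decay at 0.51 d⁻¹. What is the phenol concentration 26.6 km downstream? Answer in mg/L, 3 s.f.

Travel time t = 26.6 km / 1.2 m/s = 2.66e+04/1.2 = 2.217e+04 s = 0.2566 d.
First-order decay: C = 2.66·exp(−0.51·0.2566) = 2.66·0.8774 = 2.334 mg/L.

2.33 mg/L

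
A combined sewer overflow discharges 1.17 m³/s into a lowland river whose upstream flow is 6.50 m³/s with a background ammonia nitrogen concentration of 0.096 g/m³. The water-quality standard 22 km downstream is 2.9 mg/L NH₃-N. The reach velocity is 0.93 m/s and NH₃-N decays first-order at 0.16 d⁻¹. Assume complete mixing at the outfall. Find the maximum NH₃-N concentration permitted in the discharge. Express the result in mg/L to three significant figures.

Travel time to the compliance point: t = 2.2e+04/0.93 = 2.366e+04 s = 0.2738 d; decay factor exp(−0.16·0.2738) = 0.9571.
So the concentration just after mixing may be at most 2.9/0.9571 = 3.03 mg/L.
Mass balance: 3.03·7.67 = 1.17·Cₑ + 6.5·0.096.
Cₑ = (23.24 − 0.624) / 1.17 = 19.33 mg/L.

19.3 mg/L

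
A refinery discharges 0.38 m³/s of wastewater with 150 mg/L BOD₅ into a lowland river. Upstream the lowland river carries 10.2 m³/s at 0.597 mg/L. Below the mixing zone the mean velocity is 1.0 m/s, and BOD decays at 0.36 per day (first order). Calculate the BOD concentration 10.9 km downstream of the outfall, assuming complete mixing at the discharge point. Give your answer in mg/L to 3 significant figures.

After complete mixing, C₀ = (0.38·150 + 10.2·0.597) / 10.58 = 5.963 mg/L.
Travel time t = 1.09e+04 m / 1.0 m/s = 1.09e+04 s = 0.1262 d.
C = 5.963·exp(−0.36·0.1262) = 5.963·0.9556 = 5.698 mg/L.

5.70 mg/L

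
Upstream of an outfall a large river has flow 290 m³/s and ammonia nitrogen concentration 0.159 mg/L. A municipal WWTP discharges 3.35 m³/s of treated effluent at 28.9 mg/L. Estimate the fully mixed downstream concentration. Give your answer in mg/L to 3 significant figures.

Flow-weighted mixing gives C = (3.35·28.9 + 290·0.159) / (3.35 + 290) = 142.9/293.4 = 0.4872 mg/L.

0.487 mg/L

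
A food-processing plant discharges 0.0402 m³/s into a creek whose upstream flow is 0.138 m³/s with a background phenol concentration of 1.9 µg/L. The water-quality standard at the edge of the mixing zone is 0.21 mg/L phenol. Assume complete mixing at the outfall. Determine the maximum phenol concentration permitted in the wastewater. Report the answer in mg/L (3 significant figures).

0.924 mg/L

1.9 µg/L = 0.0019 mg/L.
Mass balance: 0.21·0.1782 = 0.0402·Cₑ + 0.138·0.0019.
Cₑ = (0.03742 − 0.0002622) / 0.0402 = 0.9244 mg/L.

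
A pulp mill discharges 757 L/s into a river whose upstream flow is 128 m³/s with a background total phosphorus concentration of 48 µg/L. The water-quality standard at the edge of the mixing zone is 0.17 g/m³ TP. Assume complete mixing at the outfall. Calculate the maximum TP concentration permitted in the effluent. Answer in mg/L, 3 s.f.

757 L/s = 0.757 m³/s.
48 µg/L = 0.048 mg/L.
Mass balance: 0.17·128.8 = 0.757·Cₑ + 128·0.048.
Cₑ = (21.89 − 6.144) / 0.757 = 20.8 mg/L.

20.8 mg/L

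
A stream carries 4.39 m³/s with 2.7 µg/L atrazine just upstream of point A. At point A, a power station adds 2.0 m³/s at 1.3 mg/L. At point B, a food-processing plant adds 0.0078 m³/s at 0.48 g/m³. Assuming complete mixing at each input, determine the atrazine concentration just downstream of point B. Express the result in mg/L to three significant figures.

2.7 µg/L = 0.0027 mg/L.
After input A: C = (4.39·0.0027 + 2·1.3) / 6.39 = 0.4087 mg/L.
After input B: C = (6.39·0.4087 + 0.0078·0.48) / 6.398 = 0.4088 mg/L.

0.409 mg/L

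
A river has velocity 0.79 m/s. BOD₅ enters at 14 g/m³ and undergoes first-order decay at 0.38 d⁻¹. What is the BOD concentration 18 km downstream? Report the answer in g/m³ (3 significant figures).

Travel time t = 18 km / 0.79 m/s = 1.8e+04/0.79 = 2.278e+04 s = 0.2637 d.
First-order decay: C = 14·exp(−0.38·0.2637) = 14·0.9046 = 12.67 g/m³.

12.7 g/m³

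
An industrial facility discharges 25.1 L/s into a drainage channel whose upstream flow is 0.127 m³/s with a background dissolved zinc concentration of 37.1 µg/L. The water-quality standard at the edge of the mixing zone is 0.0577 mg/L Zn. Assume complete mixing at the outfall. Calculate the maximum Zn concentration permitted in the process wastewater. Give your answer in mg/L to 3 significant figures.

25.1 L/s = 0.0251 m³/s.
37.1 µg/L = 0.0371 mg/L.
Mass balance: 0.0577·0.1521 = 0.0251·Cₑ + 0.127·0.0371.
Cₑ = (0.008776 − 0.004712) / 0.0251 = 0.1619 mg/L.

0.162 mg/L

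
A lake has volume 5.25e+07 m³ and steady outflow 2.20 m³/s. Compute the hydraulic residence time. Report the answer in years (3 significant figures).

0.756 yr

Q = 2.20 m³/s × 3.156e+07 s/yr = 6.943e+07 m³/yr.
Hydraulic residence time τ = V/Q = 5.25e+07/6.943e+07 = 0.7562 yr.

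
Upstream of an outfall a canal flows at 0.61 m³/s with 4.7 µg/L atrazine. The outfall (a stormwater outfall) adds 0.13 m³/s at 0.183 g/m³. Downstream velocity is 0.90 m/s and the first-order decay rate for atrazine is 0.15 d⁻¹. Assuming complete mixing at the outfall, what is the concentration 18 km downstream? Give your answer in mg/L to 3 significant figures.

4.7 µg/L = 0.0047 mg/L.
After complete mixing, C₀ = (0.13·0.183 + 0.61·0.0047) / 0.74 = 0.03602 mg/L.
Travel time t = 1.8e+04 m / 0.90 m/s = 2e+04 s = 0.2315 d.
C = 0.03602·exp(−0.15·0.2315) = 0.03602·0.9659 = 0.03479 mg/L.

0.0348 mg/L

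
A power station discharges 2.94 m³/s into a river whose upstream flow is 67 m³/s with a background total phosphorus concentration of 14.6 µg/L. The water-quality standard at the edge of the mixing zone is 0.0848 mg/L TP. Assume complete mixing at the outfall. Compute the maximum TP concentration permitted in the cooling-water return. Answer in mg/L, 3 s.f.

14.6 µg/L = 0.0146 mg/L.
Mass balance: 0.0848·69.94 = 2.94·Cₑ + 67·0.0146.
Cₑ = (5.931 − 0.9782) / 2.94 = 1.685 mg/L.

1.68 mg/L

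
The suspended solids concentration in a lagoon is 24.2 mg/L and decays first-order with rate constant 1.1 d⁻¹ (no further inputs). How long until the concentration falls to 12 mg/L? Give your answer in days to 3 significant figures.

0.638 d

t = ln(C₀/C)/k = ln(24.2/12)/1.1 = 0.7014/1.1 = 0.6377 d.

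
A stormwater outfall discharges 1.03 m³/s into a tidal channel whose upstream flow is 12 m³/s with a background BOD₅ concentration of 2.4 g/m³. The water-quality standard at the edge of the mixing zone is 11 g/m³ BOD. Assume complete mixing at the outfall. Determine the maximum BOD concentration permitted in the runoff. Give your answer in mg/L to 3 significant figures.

Mass balance: 11·13.03 = 1.03·Cₑ + 12·2.4.
Cₑ = (143.3 − 28.8) / 1.03 = 111.2 mg/L.

111 mg/L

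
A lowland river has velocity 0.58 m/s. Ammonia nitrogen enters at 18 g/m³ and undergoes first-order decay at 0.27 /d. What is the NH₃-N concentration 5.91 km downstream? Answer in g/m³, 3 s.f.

Travel time t = 5.91 km / 0.58 m/s = 5910/0.58 = 1.019e+04 s = 0.1179 d.
First-order decay: C = 18·exp(−0.27·0.1179) = 18·0.9687 = 17.44 g/m³.

17.4 g/m³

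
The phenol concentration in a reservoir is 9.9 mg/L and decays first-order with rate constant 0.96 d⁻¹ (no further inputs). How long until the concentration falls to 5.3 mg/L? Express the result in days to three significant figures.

0.651 d

t = ln(C₀/C)/k = ln(9.9/5.3)/0.96 = 0.6248/0.96 = 0.6509 d.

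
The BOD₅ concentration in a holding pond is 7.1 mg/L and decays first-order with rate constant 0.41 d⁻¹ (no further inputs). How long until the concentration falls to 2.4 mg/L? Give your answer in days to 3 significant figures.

2.65 d

t = ln(C₀/C)/k = ln(7.1/2.4)/0.41 = 1.085/0.41 = 2.645 d.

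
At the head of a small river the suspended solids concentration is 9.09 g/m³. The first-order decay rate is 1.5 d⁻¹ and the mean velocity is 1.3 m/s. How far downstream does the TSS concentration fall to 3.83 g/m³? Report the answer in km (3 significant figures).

64.7 km

From C = C₀·e^(−kt), t = ln(C₀/C)/k = ln(9.09/3.83)/1.5 = 0.8643/1.5 = 0.5762 d.
Distance = v·t = 1.3 m/s × 4.978e+04 s = 6.472e+04 m = 64.72 km.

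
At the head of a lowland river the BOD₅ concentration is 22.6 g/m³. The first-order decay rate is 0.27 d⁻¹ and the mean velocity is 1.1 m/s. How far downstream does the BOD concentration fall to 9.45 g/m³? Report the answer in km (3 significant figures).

307 km

From C = C₀·e^(−kt), t = ln(C₀/C)/k = ln(22.6/9.45)/0.27 = 0.8719/0.27 = 3.229 d.
Distance = v·t = 1.1 m/s × 2.79e+05 s = 3.069e+05 m = 306.9 km.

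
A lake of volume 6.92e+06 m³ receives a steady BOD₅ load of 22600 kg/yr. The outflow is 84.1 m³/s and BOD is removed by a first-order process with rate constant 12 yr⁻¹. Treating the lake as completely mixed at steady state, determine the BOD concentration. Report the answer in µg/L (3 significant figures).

Outflow Q = 84.1 m³/s × 3.156e+07 s/yr = 2.654e+09 m³/yr.
Steady-state CSTR mass balance: W = Q·C + k·V·C, so C = W/(Q + kV).
Q + kV = 2.654e+09 + 12·6.92e+06 = 2.737e+09 m³/yr.
C = 22600/2.737e+09 = 8.257e-06 kg/m³ = 0.008257 mg/L = 8.257 µg/L.

8.26 µg/L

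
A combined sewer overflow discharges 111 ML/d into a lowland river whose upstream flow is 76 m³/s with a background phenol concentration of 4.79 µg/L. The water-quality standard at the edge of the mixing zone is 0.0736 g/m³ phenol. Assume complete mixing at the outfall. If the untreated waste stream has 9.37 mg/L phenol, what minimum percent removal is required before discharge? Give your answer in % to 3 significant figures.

111 ML/d = 1.285 m³/s.
4.79 µg/L = 0.00479 mg/L.
Mass balance: 0.0736·77.28 = 1.285·Cₑ + 76·0.00479.
Cₑ = (5.688 − 0.364) / 1.285 = 4.144 mg/L.
Required removal = 1 − 4.144/9.37 = 55.77 %.

55.8 %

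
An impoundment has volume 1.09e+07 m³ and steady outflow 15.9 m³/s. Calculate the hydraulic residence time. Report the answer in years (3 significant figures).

0.0217 yr

Q = 15.9 m³/s × 3.156e+07 s/yr = 5.018e+08 m³/yr.
Hydraulic residence time τ = V/Q = 1.09e+07/5.018e+08 = 0.02172 yr.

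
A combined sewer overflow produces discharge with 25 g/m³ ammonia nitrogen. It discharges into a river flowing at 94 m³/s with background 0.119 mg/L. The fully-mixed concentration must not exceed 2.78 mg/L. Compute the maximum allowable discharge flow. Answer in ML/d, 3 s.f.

Mass balance at complete mixing: C_std·(Q_w + Q_r) = Q_w·C_e + Q_r·C_b.
Rearranging, Q_w = Q_r·(C_std − C_b)/(C_e − C_std) = 94·(2.78 − 0.119) / (25 − 2.78) = 11.26 m³/s.
= 972.6 ML/d.

973 ML/d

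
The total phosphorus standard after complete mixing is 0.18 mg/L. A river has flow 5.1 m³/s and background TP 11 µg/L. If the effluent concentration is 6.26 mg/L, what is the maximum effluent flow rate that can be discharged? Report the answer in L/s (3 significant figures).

11 µg/L = 0.011 mg/L.
Mass balance at complete mixing: C_std·(Q_w + Q_r) = Q_w·C_e + Q_r·C_b.
Rearranging, Q_w = Q_r·(C_std − C_b)/(C_e − C_std) = 5.1·(0.18 − 0.011) / (6.26 − 0.18) = 0.1418 m³/s.
= 141.8 L/s.

142 L/s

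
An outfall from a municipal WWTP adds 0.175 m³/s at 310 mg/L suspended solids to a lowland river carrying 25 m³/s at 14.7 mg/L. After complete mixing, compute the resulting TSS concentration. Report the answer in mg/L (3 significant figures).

Flow-weighted mixing gives C = (0.175·310 + 25·14.7) / (0.175 + 25) = 421.8/25.18 = 16.75 mg/L.

16.8 mg/L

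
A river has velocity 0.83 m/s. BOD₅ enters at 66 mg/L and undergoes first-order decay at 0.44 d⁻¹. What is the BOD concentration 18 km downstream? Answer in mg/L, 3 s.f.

Travel time t = 18 km / 0.83 m/s = 1.8e+04/0.83 = 2.169e+04 s = 0.251 d.
First-order decay: C = 66·exp(−0.44·0.251) = 66·0.8954 = 59.1 mg/L.

59.1 mg/L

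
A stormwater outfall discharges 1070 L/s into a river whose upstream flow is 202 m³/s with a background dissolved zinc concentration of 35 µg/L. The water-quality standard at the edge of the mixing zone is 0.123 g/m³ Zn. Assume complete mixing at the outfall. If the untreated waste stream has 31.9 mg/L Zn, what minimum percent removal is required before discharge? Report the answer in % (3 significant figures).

1070 L/s = 1.07 m³/s.
35 µg/L = 0.035 mg/L.
Mass balance: 0.123·203.1 = 1.07·Cₑ + 202·0.035.
Cₑ = (24.98 − 7.07) / 1.07 = 16.74 mg/L.
Required removal = 1 − 16.74/31.9 = 47.54 %.

47.5 %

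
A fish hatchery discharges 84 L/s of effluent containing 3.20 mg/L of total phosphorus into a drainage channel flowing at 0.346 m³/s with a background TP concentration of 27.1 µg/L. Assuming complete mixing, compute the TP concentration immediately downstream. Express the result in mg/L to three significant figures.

84 L/s = 0.084 m³/s.
27.1 µg/L = 0.0271 mg/L.
Conservation of mass across the mixing zone: C = (0.084·3.2 + 0.346·0.0271) / (0.084 + 0.346) = 0.2782/0.43 = 0.6469 mg/L.

0.647 mg/L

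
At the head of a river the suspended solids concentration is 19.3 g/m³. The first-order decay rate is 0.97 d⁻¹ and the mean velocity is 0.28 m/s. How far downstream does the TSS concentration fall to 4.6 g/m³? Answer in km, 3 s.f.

35.8 km

From C = C₀·e^(−kt), t = ln(C₀/C)/k = ln(19.3/4.6)/0.97 = 1.434/0.97 = 1.478 d.
Distance = v·t = 0.28 m/s × 1.277e+05 s = 3.577e+04 m = 35.77 km.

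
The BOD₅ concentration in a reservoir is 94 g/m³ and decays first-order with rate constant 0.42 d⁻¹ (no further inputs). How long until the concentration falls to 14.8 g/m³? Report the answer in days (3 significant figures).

t = ln(C₀/C)/k = ln(94/14.8)/0.42 = 1.849/0.42 = 4.402 d.

4.40 d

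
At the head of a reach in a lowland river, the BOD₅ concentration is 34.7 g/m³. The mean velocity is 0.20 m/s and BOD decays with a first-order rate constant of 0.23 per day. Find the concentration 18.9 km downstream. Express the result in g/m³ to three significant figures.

Travel time t = 18.9 km / 0.20 m/s = 1.89e+04/0.20 = 9.45e+04 s = 1.094 d.
First-order decay: C = 34.7·exp(−0.23·1.094) = 34.7·0.7776 = 26.98 g/m³.

27.0 g/m³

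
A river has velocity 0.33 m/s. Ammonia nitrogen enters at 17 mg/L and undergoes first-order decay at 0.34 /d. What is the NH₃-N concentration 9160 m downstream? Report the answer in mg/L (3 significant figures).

15.2 mg/L

Travel time t = 9160 m / 0.33 m/s = 9160/0.33 = 2.776e+04 s = 0.3213 d.
First-order decay: C = 17·exp(−0.34·0.3213) = 17·0.8965 = 15.24 mg/L.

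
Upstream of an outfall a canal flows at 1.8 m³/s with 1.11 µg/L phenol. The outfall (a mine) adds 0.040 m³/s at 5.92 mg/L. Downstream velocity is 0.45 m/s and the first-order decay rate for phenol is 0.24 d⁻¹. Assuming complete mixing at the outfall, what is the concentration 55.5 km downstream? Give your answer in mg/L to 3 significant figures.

1.11 µg/L = 0.00111 mg/L.
After complete mixing, C₀ = (0.04·5.92 + 1.8·0.00111) / 1.84 = 0.1298 mg/L.
Travel time t = 5.55e+04 m / 0.45 m/s = 1.233e+05 s = 1.427 d.
C = 0.1298·exp(−0.24·1.427) = 0.1298·0.7099 = 0.09214 mg/L.

0.0921 mg/L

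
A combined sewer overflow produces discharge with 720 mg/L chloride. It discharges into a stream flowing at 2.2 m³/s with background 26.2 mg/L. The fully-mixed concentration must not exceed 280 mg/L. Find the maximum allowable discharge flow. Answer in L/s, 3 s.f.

1270 L/s

Mass balance at complete mixing: C_std·(Q_w + Q_r) = Q_w·C_e + Q_r·C_b.
Rearranging, Q_w = Q_r·(C_std − C_b)/(C_e − C_std) = 2.2·(280 − 26.2) / (720 − 280) = 1.269 m³/s.
= 1269 L/s.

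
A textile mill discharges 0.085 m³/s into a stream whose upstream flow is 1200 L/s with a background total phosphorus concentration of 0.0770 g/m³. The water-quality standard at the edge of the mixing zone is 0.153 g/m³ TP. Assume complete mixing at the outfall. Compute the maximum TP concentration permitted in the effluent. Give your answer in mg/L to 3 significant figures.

1200 L/s = 1.2 m³/s.
Mass balance: 0.153·1.285 = 0.085·Cₑ + 1.2·0.077.
Cₑ = (0.1966 − 0.0924) / 0.085 = 1.226 mg/L.

1.23 mg/L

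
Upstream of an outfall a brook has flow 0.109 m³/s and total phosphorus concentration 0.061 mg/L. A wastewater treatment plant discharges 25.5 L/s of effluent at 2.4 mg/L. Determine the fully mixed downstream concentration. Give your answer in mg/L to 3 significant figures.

0.504 mg/L

25.5 L/s = 0.0255 m³/s.
Flow-weighted mixing gives C = (0.0255·2.4 + 0.109·0.061) / (0.0255 + 0.109) = 0.06785/0.1345 = 0.5045 mg/L.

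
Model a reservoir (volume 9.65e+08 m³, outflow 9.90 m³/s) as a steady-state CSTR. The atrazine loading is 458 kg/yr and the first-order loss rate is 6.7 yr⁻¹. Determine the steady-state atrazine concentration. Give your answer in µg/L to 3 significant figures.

0.0676 µg/L

Outflow Q = 9.90 m³/s × 3.156e+07 s/yr = 3.124e+08 m³/yr.
Steady-state CSTR mass balance: W = Q·C + k·V·C, so C = W/(Q + kV).
Q + kV = 3.124e+08 + 6.7·9.65e+08 = 6.778e+09 m³/yr.
C = 458/6.778e+09 = 6.757e-08 kg/m³ = 6.757e-05 mg/L = 0.06757 µg/L.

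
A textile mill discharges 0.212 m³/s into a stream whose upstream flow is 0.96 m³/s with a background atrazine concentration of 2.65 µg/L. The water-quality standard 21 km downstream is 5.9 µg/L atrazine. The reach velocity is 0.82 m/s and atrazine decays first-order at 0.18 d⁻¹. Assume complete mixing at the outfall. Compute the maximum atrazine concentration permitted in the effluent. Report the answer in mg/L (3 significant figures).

0.0224 mg/L

2.65 µg/L = 0.00265 mg/L.
5.9 µg/L = 0.0059 mg/L.
Travel time to the compliance point: t = 2.1e+04/0.82 = 2.561e+04 s = 0.2964 d; decay factor exp(−0.18·0.2964) = 0.948.
So the concentration just after mixing may be at most 0.0059/0.948 = 0.006223 mg/L.
Mass balance: 0.006223·1.172 = 0.212·Cₑ + 0.96·0.00265.
Cₑ = (0.007294 − 0.002544) / 0.212 = 0.0224 mg/L.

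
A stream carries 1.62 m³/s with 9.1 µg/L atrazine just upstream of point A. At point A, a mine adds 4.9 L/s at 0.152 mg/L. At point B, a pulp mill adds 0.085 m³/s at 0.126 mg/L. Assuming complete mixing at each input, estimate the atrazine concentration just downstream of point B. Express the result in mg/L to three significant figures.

9.1 µg/L = 0.0091 mg/L.
4.9 L/s = 0.0049 m³/s.
After input A: C = (1.62·0.0091 + 0.0049·0.152) / 1.625 = 0.009531 mg/L.
After input B: C = (1.625·0.009531 + 0.085·0.126) / 1.71 = 0.01532 mg/L.

0.0153 mg/L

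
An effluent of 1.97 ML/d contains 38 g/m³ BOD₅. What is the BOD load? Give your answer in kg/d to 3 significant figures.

1.97 ML/d = 0.0228 m³/s.
Mass flux = Q·C = 0.0228 m³/s × 38 g/m³ = 0.8664 g/s.
= 0.8664 g/s × 86.4 = 74.86 kg/d.

74.9 kg/d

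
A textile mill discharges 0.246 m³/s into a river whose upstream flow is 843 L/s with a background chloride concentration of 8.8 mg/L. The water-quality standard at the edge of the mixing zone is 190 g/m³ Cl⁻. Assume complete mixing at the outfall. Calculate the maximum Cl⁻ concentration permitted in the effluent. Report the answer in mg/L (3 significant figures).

811 mg/L

843 L/s = 0.843 m³/s.
Mass balance: 190·1.089 = 0.246·Cₑ + 0.843·8.8.
Cₑ = (206.9 − 7.418) / 0.246 = 810.9 mg/L.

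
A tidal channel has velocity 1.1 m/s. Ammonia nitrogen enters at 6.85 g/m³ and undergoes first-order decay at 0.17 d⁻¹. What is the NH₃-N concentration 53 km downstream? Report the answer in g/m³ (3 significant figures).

6.23 g/m³

Travel time t = 53 km / 1.1 m/s = 5.3e+04/1.1 = 4.818e+04 s = 0.5577 d.
First-order decay: C = 6.85·exp(−0.17·0.5577) = 6.85·0.9096 = 6.23 g/m³.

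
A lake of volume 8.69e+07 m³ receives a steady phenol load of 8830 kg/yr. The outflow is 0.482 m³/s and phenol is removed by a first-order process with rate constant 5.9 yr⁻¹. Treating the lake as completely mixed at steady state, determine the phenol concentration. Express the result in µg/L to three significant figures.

16.7 µg/L

Outflow Q = 0.482 m³/s × 3.156e+07 s/yr = 1.521e+07 m³/yr.
Steady-state CSTR mass balance: W = Q·C + k·V·C, so C = W/(Q + kV).
Q + kV = 1.521e+07 + 5.9·8.69e+07 = 5.279e+08 m³/yr.
C = 8830/5.279e+08 = 1.673e-05 kg/m³ = 0.01673 mg/L = 16.73 µg/L.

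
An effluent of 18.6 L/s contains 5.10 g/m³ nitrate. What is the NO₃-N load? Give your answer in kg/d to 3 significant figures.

18.6 L/s = 0.0186 m³/s.
Mass flux = Q·C = 0.0186 m³/s × 5.1 g/m³ = 0.09486 g/s.
= 0.09486 g/s × 86.4 = 8.196 kg/d.

8.20 kg/d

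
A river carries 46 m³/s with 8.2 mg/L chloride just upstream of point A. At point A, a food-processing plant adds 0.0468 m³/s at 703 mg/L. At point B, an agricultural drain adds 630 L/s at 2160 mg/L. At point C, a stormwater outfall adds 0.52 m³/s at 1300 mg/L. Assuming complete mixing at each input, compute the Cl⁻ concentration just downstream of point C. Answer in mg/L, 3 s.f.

After input A: C = (46·8.2 + 0.0468·703) / 46.05 = 8.906 mg/L.
630 L/s = 0.63 m³/s.
After input B: C = (46.05·8.906 + 0.63·2160) / 46.68 = 37.94 mg/L.
After input C: C = (46.68·37.94 + 0.52·1300) / 47.2 = 51.84 mg/L.

51.8 mg/L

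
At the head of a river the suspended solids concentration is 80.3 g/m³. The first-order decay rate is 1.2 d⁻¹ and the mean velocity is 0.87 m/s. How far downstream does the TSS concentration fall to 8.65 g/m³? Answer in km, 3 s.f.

From C = C₀·e^(−kt), t = ln(C₀/C)/k = ln(80.3/8.65)/1.2 = 2.228/1.2 = 1.857 d.
Distance = v·t = 0.87 m/s × 1.604e+05 s = 1.396e+05 m = 139.6 km.

140 km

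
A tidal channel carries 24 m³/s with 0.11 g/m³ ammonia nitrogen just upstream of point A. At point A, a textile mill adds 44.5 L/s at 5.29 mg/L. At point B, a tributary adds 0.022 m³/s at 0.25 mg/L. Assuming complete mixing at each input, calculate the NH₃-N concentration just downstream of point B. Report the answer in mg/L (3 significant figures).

0.120 mg/L

44.5 L/s = 0.0445 m³/s.
After input A: C = (24·0.11 + 0.0445·5.29) / 24.04 = 0.1196 mg/L.
After input B: C = (24.04·0.1196 + 0.022·0.25) / 24.07 = 0.1197 mg/L.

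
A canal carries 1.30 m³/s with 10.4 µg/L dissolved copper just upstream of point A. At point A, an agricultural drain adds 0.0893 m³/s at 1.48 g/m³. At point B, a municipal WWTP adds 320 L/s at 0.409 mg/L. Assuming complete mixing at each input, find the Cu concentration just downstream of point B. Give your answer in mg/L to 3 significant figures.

10.4 µg/L = 0.0104 mg/L.
After input A: C = (1.3·0.0104 + 0.0893·1.48) / 1.389 = 0.1049 mg/L.
320 L/s = 0.32 m³/s.
After input B: C = (1.389·0.1049 + 0.32·0.409) / 1.709 = 0.1618 mg/L.

0.162 mg/L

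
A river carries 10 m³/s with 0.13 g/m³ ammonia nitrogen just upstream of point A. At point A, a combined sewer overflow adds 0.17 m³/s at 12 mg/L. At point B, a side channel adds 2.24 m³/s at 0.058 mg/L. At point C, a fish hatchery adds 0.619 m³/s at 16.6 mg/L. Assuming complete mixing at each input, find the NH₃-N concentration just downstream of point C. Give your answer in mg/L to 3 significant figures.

1.05 mg/L

After input A: C = (10·0.13 + 0.17·12) / 10.17 = 0.3284 mg/L.
After input B: C = (10.17·0.3284 + 2.24·0.058) / 12.41 = 0.2796 mg/L.
After input C: C = (12.41·0.2796 + 0.619·16.6) / 13.03 = 1.055 mg/L.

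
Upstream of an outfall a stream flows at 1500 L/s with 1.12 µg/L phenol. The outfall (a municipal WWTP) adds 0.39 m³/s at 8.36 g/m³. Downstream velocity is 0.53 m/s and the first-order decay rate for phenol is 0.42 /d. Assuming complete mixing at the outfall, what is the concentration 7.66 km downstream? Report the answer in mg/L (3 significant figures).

1.61 mg/L

1500 L/s = 1.5 m³/s.
1.12 µg/L = 0.00112 mg/L.
After complete mixing, C₀ = (0.39·8.36 + 1.5·0.00112) / 1.89 = 1.726 mg/L.
Travel time t = 7660 m / 0.53 m/s = 1.445e+04 s = 0.1673 d.
C = 1.726·exp(−0.42·0.1673) = 1.726·0.9322 = 1.609 mg/L.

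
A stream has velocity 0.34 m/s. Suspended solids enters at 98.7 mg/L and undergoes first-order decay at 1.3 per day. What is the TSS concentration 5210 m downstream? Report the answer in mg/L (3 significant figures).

78.4 mg/L

Travel time t = 5210 m / 0.34 m/s = 5210/0.34 = 1.532e+04 s = 0.1774 d.
First-order decay: C = 98.7·exp(−1.3·0.1774) = 98.7·0.7941 = 78.38 mg/L.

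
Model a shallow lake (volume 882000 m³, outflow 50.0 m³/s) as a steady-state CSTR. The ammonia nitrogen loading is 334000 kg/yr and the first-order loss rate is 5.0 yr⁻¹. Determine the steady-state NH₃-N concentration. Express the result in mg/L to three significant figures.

Outflow Q = 50.0 m³/s × 3.156e+07 s/yr = 1.578e+09 m³/yr.
Steady-state CSTR mass balance: W = Q·C + k·V·C, so C = W/(Q + kV).
Q + kV = 1.578e+09 + 5.0·882000 = 1.582e+09 m³/yr.
C = 334000/1.582e+09 = 0.0002111 kg/m³ = 0.2111 mg/L.

0.211 mg/L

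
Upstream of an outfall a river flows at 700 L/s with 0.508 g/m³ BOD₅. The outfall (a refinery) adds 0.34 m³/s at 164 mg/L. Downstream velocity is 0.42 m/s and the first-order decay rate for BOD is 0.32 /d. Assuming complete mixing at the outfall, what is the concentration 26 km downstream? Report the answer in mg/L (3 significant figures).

700 L/s = 0.7 m³/s.
After complete mixing, C₀ = (0.34·164 + 0.7·0.508) / 1.04 = 53.96 mg/L.
Travel time t = 2.6e+04 m / 0.42 m/s = 6.19e+04 s = 0.7165 d.
C = 53.96·exp(−0.32·0.7165) = 53.96·0.7951 = 42.9 mg/L.

42.9 mg/L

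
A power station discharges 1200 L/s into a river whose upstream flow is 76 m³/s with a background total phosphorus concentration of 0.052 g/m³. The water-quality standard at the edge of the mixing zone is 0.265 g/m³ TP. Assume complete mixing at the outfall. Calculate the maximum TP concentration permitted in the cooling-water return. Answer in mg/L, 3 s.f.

1200 L/s = 1.2 m³/s.
Mass balance: 0.265·77.2 = 1.2·Cₑ + 76·0.052.
Cₑ = (20.46 − 3.952) / 1.2 = 13.76 mg/L.

13.8 mg/L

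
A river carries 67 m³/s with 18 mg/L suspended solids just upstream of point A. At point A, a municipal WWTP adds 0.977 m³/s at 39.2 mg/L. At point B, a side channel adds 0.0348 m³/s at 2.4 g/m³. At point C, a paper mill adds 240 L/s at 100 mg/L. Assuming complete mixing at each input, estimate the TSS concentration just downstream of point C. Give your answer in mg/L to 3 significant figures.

After input A: C = (67·18 + 0.977·39.2) / 67.98 = 18.3 mg/L.
After input B: C = (67.98·18.3 + 0.0348·2.4) / 68.01 = 18.3 mg/L.
240 L/s = 0.24 m³/s.
After input C: C = (68.01·18.3 + 0.24·100) / 68.25 = 18.58 mg/L.

18.6 mg/L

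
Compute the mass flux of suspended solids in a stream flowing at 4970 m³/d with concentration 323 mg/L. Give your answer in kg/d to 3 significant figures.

1610 kg/d

4970 m³/d = 0.05752 m³/s.
Mass flux = Q·C = 0.05752 m³/s × 323 g/m³ = 18.58 g/s.
= 18.58 g/s × 86.4 = 1605 kg/d.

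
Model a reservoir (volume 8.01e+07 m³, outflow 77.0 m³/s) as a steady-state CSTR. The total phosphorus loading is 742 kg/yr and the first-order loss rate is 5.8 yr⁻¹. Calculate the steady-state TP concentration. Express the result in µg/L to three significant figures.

0.256 µg/L

Outflow Q = 77.0 m³/s × 3.156e+07 s/yr = 2.43e+09 m³/yr.
Steady-state CSTR mass balance: W = Q·C + k·V·C, so C = W/(Q + kV).
Q + kV = 2.43e+09 + 5.8·8.01e+07 = 2.895e+09 m³/yr.
C = 742/2.895e+09 = 2.563e-07 kg/m³ = 0.0002563 mg/L = 0.2563 µg/L.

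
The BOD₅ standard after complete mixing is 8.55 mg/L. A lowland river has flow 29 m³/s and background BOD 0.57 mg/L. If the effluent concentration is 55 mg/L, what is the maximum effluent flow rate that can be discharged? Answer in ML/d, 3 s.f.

Mass balance at complete mixing: C_std·(Q_w + Q_r) = Q_w·C_e + Q_r·C_b.
Rearranging, Q_w = Q_r·(C_std − C_b)/(C_e − C_std) = 29·(8.55 − 0.57) / (55 − 8.55) = 4.982 m³/s.
= 430.5 ML/d.

430 ML/d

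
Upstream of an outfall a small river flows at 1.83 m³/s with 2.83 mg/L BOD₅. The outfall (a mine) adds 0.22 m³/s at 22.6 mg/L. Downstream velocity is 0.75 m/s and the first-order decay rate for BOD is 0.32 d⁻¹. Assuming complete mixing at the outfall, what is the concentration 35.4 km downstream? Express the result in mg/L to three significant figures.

After complete mixing, C₀ = (0.22·22.6 + 1.83·2.83) / 2.05 = 4.952 mg/L.
Travel time t = 3.54e+04 m / 0.75 m/s = 4.72e+04 s = 0.5463 d.
C = 4.952·exp(−0.32·0.5463) = 4.952·0.8396 = 4.157 mg/L.

4.16 mg/L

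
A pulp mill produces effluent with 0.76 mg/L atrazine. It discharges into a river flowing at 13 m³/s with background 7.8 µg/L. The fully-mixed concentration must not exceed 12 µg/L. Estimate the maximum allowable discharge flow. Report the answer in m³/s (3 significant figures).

0.0730 m³/s

7.8 µg/L = 0.0078 mg/L.
12 µg/L = 0.012 mg/L.
Mass balance at complete mixing: C_std·(Q_w + Q_r) = Q_w·C_e + Q_r·C_b.
Rearranging, Q_w = Q_r·(C_std − C_b)/(C_e − C_std) = 13·(0.012 − 0.0078) / (0.76 − 0.012) = 0.07299 m³/s.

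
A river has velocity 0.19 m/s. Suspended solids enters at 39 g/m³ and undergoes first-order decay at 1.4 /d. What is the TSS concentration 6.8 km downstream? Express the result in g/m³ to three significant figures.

21.8 g/m³

Travel time t = 6.8 km / 0.19 m/s = 6800/0.19 = 3.579e+04 s = 0.4142 d.
First-order decay: C = 39·exp(−1.4·0.4142) = 39·0.5599 = 21.84 g/m³.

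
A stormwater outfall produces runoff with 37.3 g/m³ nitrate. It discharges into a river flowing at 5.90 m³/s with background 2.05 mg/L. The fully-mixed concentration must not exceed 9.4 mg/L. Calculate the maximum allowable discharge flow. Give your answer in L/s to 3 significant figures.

Mass balance at complete mixing: C_std·(Q_w + Q_r) = Q_w·C_e + Q_r·C_b.
Rearranging, Q_w = Q_r·(C_std − C_b)/(C_e − C_std) = 5.90·(9.4 − 2.05) / (37.3 − 9.4) = 1.554 m³/s.
= 1554 L/s.

1550 L/s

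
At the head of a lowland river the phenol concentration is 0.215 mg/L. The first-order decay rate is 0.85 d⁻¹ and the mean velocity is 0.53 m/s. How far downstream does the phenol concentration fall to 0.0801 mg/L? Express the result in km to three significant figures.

53.2 km

From C = C₀·e^(−kt), t = ln(C₀/C)/k = ln(0.215/0.0801)/0.85 = 0.9874/0.85 = 1.162 d.
Distance = v·t = 0.53 m/s × 1.004e+05 s = 5.319e+04 m = 53.19 km.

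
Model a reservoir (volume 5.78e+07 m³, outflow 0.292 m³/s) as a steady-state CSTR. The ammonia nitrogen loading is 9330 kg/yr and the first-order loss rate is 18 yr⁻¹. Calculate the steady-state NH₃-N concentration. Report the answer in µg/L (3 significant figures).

8.89 µg/L

Outflow Q = 0.292 m³/s × 3.156e+07 s/yr = 9.215e+06 m³/yr.
Steady-state CSTR mass balance: W = Q·C + k·V·C, so C = W/(Q + kV).
Q + kV = 9.215e+06 + 18·5.78e+07 = 1.05e+09 m³/yr.
C = 9330/1.05e+09 = 8.889e-06 kg/m³ = 0.008889 mg/L = 8.889 µg/L.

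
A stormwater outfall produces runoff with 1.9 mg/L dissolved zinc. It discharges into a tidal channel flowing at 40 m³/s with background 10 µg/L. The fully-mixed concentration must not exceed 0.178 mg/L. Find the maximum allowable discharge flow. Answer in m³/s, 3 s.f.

10 µg/L = 0.01 mg/L.
Mass balance at complete mixing: C_std·(Q_w + Q_r) = Q_w·C_e + Q_r·C_b.
Rearranging, Q_w = Q_r·(C_std − C_b)/(C_e − C_std) = 40·(0.178 − 0.01) / (1.9 − 0.178) = 3.902 m³/s.

3.90 m³/s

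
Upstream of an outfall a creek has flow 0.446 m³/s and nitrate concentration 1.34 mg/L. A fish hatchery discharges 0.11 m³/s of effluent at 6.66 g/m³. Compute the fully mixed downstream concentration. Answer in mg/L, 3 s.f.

2.39 mg/L

Conservation of mass across the mixing zone: C = (0.11·6.66 + 0.446·1.34) / (0.11 + 0.446) = 1.33/0.556 = 2.393 mg/L.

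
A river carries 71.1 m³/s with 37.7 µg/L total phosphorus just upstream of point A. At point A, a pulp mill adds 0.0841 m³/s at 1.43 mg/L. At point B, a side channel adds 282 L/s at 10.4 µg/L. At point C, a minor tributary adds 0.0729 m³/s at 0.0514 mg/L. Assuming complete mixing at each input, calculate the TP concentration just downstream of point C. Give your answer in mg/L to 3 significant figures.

37.7 µg/L = 0.0377 mg/L.
After input A: C = (71.1·0.0377 + 0.0841·1.43) / 71.18 = 0.03934 mg/L.
282 L/s = 0.282 m³/s.
10.4 µg/L = 0.0104 mg/L.
After input B: C = (71.18·0.03934 + 0.282·0.0104) / 71.47 = 0.03923 mg/L.
After input C: C = (71.47·0.03923 + 0.0729·0.0514) / 71.54 = 0.03924 mg/L.

0.0392 mg/L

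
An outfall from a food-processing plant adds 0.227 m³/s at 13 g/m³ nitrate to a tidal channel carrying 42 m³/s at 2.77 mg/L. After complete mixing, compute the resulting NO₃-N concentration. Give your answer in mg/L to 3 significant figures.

Conservation of mass across the mixing zone: C = (0.227·13 + 42·2.77) / (0.227 + 42) = 119.3/42.23 = 2.825 mg/L.

2.82 mg/L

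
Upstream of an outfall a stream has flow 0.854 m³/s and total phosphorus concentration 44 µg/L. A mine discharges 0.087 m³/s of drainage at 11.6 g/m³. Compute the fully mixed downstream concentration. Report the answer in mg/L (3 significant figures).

1.11 mg/L

44 µg/L = 0.044 mg/L.
Flow-weighted mixing gives C = (0.087·11.6 + 0.854·0.044) / (0.087 + 0.854) = 1.047/0.941 = 1.112 mg/L.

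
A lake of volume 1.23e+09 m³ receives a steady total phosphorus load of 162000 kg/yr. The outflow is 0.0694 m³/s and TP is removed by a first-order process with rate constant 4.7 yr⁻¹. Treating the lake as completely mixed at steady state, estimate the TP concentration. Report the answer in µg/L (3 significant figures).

28.0 µg/L

Outflow Q = 0.0694 m³/s × 3.156e+07 s/yr = 2.19e+06 m³/yr.
Steady-state CSTR mass balance: W = Q·C + k·V·C, so C = W/(Q + kV).
Q + kV = 2.19e+06 + 4.7·1.23e+09 = 5.783e+09 m³/yr.
C = 162000/5.783e+09 = 2.801e-05 kg/m³ = 0.02801 mg/L = 28.01 µg/L.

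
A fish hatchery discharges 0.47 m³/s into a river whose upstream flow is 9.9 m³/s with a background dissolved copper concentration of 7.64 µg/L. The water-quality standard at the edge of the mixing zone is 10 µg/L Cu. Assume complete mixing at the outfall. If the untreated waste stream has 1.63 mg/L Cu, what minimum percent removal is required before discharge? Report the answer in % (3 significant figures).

96.3 %

7.64 µg/L = 0.00764 mg/L.
10 µg/L = 0.01 mg/L.
Mass balance: 0.01·10.37 = 0.47·Cₑ + 9.9·0.00764.
Cₑ = (0.1037 − 0.07564) / 0.47 = 0.05971 mg/L.
Required removal = 1 − 0.05971/1.63 = 96.34 %.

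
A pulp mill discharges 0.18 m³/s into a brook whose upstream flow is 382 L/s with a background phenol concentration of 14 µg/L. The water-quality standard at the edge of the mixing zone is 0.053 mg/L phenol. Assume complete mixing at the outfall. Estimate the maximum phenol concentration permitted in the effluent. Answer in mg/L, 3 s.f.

0.136 mg/L

382 L/s = 0.382 m³/s.
14 µg/L = 0.014 mg/L.
Mass balance: 0.053·0.562 = 0.18·Cₑ + 0.382·0.014.
Cₑ = (0.02979 − 0.005348) / 0.18 = 0.1358 mg/L.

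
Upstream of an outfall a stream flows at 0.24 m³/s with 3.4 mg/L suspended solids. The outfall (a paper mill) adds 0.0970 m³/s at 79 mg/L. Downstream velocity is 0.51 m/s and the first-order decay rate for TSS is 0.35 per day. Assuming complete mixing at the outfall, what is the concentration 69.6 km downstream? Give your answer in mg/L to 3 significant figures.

After complete mixing, C₀ = (0.097·79 + 0.24·3.4) / 0.337 = 25.16 mg/L.
Travel time t = 6.96e+04 m / 0.51 m/s = 1.365e+05 s = 1.58 d.
C = 25.16·exp(−0.35·1.58) = 25.16·0.5753 = 14.48 mg/L.

14.5 mg/L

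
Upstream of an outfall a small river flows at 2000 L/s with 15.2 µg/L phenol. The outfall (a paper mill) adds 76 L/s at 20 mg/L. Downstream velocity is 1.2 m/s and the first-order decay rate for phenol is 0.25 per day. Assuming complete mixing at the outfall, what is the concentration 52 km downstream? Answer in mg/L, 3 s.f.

0.659 mg/L

76 L/s = 0.076 m³/s.
2000 L/s = 2 m³/s.
15.2 µg/L = 0.0152 mg/L.
After complete mixing, C₀ = (0.076·20 + 2·0.0152) / 2.076 = 0.7468 mg/L.
Travel time t = 5.2e+04 m / 1.2 m/s = 4.333e+04 s = 0.5015 d.
C = 0.7468·exp(−0.25·0.5015) = 0.7468·0.8822 = 0.6588 mg/L.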